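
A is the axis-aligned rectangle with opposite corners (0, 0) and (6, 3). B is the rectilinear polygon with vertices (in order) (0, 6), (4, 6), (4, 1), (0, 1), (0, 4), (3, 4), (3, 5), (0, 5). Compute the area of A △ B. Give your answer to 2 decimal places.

19.00

|A| = 18, |B| = 17, |A∩B| = 8.
|A △ B| = |A| + |B| − 2·|A∩B| = 18 + 17 − 16 = 19.00.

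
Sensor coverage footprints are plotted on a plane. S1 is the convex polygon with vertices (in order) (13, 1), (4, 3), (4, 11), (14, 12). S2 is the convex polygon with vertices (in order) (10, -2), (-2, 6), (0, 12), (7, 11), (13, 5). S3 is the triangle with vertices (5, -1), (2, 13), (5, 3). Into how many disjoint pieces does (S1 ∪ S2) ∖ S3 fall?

(S1 ∪ S2) ∖ S3 splits into 2 disjoint pieces (area 108.5772, area 34.5455).

2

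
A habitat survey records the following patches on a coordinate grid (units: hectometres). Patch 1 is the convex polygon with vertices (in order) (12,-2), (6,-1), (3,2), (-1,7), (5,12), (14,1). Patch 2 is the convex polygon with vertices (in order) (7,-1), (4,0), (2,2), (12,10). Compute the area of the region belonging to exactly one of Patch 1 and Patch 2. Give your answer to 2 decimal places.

82.68

|Patch 1| = 106, |Patch 2| = 37, |Patch 1∩Patch 2| = 30.1592.
|Patch 1 △ Patch 2| = |Patch 1| + |Patch 2| − 2·|Patch 1∩Patch 2| = 106 + 37 − 60.3184 = 82.68.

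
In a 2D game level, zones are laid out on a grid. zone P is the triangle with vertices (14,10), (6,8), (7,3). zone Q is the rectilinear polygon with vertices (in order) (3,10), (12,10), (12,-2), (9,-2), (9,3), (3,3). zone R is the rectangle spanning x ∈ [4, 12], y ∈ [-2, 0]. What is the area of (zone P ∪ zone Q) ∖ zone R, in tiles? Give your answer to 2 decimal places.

|zone P ∪ zone Q| = 79.5.
|(zone P ∪ zone Q) ∩ zone R| = 6.
|(zone P ∪ zone Q) ∖ zone R| = 79.5 − 6 = 73.50.

73.50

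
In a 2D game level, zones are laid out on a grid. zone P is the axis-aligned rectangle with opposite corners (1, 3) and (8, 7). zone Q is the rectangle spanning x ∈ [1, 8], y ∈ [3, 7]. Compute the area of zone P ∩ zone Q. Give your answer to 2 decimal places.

28.00

|zone P∩zone Q|: x∈[1,8], y∈[3,7] → 7·4 = 28.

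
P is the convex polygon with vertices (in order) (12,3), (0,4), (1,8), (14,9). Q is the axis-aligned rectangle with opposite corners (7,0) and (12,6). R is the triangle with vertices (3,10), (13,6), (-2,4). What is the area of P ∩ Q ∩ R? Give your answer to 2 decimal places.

2.33

The intersection is the polygon with vertices (7,6), (12,6), (12,5.867), (7,5.2).
By the shoelace formula its area is 2.33.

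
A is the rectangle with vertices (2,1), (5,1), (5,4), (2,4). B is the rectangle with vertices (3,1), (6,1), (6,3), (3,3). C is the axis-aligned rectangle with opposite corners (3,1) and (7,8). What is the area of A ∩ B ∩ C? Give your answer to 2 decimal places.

4.00

The intersection is the polygon with vertices (3,1), (3,3), (5,3), (5,1).
By the shoelace formula its area is 4.00.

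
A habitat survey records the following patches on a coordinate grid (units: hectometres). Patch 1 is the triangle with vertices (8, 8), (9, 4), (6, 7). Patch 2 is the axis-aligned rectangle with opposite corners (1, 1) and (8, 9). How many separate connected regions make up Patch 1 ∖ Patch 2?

Patch 1 ∖ Patch 2 is a single connected region.

1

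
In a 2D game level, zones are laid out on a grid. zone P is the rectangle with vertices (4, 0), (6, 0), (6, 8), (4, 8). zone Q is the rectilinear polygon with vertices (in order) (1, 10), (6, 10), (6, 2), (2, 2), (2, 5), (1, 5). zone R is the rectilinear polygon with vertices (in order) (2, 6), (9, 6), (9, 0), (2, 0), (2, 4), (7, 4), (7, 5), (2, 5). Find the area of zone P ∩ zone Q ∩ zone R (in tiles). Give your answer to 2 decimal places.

6.00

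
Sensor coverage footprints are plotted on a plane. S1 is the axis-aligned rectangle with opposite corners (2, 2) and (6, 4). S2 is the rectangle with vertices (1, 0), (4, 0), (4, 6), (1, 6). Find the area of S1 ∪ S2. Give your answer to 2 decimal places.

By inclusion–exclusion:
Individual areas: |S1| = 8, |S2| = 18.
|S1∩S2|: x∈[2,4], y∈[2,4] → 2·2 = 4.
|S1 ∪ S2| = 26 − 4 = 22.00.

22.00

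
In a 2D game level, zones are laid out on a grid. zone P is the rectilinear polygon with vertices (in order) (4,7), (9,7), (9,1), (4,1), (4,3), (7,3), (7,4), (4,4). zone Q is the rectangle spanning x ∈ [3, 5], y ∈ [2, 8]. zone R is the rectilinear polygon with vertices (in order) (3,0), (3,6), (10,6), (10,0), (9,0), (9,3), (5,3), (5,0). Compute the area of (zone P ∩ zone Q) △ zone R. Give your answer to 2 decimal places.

28.00

|zone P ∩ zone Q| = 4.
|(zone P ∩ zone Q) ∩ zone R| = 3.
|(zone P ∩ zone Q) △ zone R| = 4 + 30 − 6 = 28.00.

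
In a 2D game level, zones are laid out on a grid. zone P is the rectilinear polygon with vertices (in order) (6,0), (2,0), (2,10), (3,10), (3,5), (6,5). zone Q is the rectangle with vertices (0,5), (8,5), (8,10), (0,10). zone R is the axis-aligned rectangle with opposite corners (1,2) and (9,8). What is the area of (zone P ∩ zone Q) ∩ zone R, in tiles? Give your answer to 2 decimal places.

|zone P ∩ zone Q| = 5.
|(zone P ∩ zone Q) ∩ zone R| = 3.00.

3.00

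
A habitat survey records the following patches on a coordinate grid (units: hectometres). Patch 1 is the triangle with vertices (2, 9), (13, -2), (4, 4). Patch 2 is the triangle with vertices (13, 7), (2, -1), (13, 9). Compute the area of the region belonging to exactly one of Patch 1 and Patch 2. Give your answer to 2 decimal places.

|Patch 1| = 16.5, |Patch 2| = 11, |Patch 1∩Patch 2| = 1.0968.
|Patch 1 △ Patch 2| = |Patch 1| + |Patch 2| − 2·|Patch 1∩Patch 2| = 16.5 + 11 − 2.1936 = 25.31.

25.31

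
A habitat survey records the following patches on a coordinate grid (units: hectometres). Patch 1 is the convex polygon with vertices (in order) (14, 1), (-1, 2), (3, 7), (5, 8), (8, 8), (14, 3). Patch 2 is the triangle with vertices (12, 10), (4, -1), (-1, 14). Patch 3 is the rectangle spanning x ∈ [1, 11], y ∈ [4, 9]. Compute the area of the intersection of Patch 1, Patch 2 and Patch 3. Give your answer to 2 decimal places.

The intersection is the polygon with vertices (1.823,5.529), (3,7), (5,8), (8,8), (9.585,6.679), (7.636,4), (2.333,4).
By the shoelace formula its area is 23.96.

23.96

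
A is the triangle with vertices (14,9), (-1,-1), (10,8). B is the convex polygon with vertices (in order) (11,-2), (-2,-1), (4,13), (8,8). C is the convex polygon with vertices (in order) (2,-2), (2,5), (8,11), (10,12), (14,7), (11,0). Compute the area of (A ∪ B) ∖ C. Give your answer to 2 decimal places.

|A ∪ B| = 112.0611.
|(A ∪ B) ∩ C| = 69.0327.
|(A ∪ B) ∖ C| = 112.0611 − 69.0327 = 43.03.

43.03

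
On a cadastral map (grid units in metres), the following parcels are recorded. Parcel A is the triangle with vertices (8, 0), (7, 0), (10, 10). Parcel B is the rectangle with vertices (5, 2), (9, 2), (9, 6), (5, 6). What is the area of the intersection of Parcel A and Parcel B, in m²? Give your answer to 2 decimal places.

The intersection is the polygon with vertices (8.8,6), (9,6), (9,5), (8.4,2), (7.6,2).
By the shoelace formula its area is 2.30.

2.30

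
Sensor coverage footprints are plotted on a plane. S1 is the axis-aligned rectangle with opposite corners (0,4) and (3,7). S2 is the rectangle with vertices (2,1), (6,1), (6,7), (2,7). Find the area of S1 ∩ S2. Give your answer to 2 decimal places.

3.00

|S1∩S2|: x∈[2,3], y∈[4,7] → 1·3 = 3.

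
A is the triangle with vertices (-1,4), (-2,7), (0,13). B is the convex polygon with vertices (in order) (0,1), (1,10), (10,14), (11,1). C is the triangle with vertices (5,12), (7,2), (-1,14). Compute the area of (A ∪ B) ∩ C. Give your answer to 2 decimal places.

|A ∪ B| = 116.
|(A ∪ B) ∩ C| = 18.82.

18.82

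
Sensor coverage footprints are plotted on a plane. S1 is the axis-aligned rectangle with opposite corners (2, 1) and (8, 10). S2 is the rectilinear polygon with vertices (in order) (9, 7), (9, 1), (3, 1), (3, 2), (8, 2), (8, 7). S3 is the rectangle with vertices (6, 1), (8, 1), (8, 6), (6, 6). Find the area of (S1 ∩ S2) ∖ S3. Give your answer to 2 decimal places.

|S1 ∩ S2| = 5.
|(S1 ∩ S2) ∩ S3| = 2.
|(S1 ∩ S2) ∖ S3| = 5 − 2 = 3.00.

3.00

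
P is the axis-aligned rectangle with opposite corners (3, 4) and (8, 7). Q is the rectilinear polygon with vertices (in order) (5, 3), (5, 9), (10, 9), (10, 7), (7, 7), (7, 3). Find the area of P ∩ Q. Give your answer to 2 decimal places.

6.00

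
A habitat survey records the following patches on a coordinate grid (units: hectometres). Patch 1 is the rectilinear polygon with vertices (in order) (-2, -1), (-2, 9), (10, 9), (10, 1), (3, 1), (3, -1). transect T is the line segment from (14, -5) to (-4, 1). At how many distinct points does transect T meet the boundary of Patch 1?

2

The segment meets the boundary at (-2,0.333), (2,-1).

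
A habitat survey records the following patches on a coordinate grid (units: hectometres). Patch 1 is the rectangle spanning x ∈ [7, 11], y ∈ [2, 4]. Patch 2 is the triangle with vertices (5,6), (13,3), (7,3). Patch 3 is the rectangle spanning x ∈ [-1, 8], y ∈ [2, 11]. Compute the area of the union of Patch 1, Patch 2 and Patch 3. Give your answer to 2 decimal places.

88.77

By inclusion–exclusion:
Individual areas: |Patch 1| = 8, |Patch 2| = 9, |Patch 3| = 81.
|Patch 1∩Patch 2| = 3.9167.
|Patch 1∩Patch 3|: x∈[7,8], y∈[2,4] → 1·2 = 2.
|Patch 2∩Patch 3| = 4.3125.
|Patch 1∩Patch 2∩Patch 3| = 1.
|Patch 1 ∪ Patch 2 ∪ Patch 3| = 98 − 10.2292 + 1 = 88.77.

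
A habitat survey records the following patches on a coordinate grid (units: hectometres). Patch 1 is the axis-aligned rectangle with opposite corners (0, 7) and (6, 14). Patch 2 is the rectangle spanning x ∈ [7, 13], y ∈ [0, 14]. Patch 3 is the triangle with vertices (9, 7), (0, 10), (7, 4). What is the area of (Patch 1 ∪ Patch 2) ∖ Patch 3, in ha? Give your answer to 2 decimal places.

115.58

|Patch 1 ∪ Patch 2| = 126.
|(Patch 1 ∪ Patch 2) ∩ Patch 3| = 10.4167.
|(Patch 1 ∪ Patch 2) ∖ Patch 3| = 126 − 10.4167 = 115.58.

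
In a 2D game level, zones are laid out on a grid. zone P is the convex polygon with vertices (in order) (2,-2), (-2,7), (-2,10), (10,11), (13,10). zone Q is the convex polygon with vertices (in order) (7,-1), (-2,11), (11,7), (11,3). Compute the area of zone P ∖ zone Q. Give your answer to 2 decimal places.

58.82

|zone P| = 103.5, |zone P∩zone Q| = 44.6755.
|zone P ∖ zone Q| = |zone P| − |zone P∩zone Q| = 103.5 − 44.6755 = 58.82.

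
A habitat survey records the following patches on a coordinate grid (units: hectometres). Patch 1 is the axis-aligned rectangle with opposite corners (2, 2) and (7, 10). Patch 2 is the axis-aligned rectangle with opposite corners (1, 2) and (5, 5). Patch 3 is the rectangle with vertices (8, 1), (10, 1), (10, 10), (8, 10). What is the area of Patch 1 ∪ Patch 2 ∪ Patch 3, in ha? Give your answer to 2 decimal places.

By inclusion–exclusion:
Individual areas: |Patch 1| = 40, |Patch 2| = 12, |Patch 3| = 18.
|Patch 1∩Patch 2|: x∈[2,5], y∈[2,5] → 3·3 = 9.
|Patch 1∩Patch 3| = 0 (no overlap).
|Patch 2∩Patch 3| = 0 (no overlap).
|Patch 1∩Patch 2∩Patch 3| = 0.
|Patch 1 ∪ Patch 2 ∪ Patch 3| = 70 − 9 + 0 = 61.00.

61.00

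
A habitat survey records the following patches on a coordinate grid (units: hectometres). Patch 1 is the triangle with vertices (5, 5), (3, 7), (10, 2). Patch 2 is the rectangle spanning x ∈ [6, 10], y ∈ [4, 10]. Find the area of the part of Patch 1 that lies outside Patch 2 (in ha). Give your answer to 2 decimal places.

1.62

|Patch 1| = 2, |Patch 1∩Patch 2| = 0.381.
|Patch 1 ∖ Patch 2| = |Patch 1| − |Patch 1∩Patch 2| = 2 − 0.381 = 1.62.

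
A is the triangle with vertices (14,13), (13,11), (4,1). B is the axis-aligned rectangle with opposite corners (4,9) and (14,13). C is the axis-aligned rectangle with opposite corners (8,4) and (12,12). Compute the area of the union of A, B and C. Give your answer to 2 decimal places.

By inclusion–exclusion:
Individual areas: |A| = 4, |B| = 40, |C| = 32.
|A∩B| = 1.8667.
|A∩C| = 2.1333.
|B∩C|: x∈[8,12], y∈[9,12] → 4·3 = 12.
|A∩B∩C| = 0.7111.
|A ∪ B ∪ C| = 76 − 16 + 0.7111 = 60.71.

60.71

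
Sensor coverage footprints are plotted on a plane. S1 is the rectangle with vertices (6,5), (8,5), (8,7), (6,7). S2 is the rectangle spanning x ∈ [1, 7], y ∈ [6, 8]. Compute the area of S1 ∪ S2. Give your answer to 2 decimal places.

By inclusion–exclusion:
Individual areas: |S1| = 4, |S2| = 12.
|S1∩S2|: x∈[6,7], y∈[6,7] → 1·1 = 1.
|S1 ∪ S2| = 16 − 1 = 15.00.

15.00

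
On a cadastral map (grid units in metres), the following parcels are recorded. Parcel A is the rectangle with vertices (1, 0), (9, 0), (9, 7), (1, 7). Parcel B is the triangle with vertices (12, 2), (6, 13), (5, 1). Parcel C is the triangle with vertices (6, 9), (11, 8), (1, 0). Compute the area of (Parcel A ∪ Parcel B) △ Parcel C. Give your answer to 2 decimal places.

|Parcel A ∪ Parcel B| = 76.1429.
|(Parcel A ∪ Parcel B) ∩ Parcel C| = 22.5864.
|(Parcel A ∪ Parcel B) △ Parcel C| = 76.1429 + 25 − 45.1727 = 55.97.

55.97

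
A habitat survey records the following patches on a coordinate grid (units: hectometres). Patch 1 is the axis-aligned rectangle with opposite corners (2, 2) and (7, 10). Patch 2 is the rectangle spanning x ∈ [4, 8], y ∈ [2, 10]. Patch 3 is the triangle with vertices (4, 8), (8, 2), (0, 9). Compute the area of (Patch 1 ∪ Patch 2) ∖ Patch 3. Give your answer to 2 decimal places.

|Patch 1 ∪ Patch 2| = 48.
|(Patch 1 ∪ Patch 2) ∩ Patch 3| = 8.75.
|(Patch 1 ∪ Patch 2) ∖ Patch 3| = 48 − 8.75 = 39.25.

39.25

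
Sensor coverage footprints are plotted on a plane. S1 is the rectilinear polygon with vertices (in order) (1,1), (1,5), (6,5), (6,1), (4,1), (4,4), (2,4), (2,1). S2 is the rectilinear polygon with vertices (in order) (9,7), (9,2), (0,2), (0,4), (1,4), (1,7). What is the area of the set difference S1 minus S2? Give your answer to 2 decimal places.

3.00

|S1| = 14, |S1∩S2| = 11.
|S1 ∖ S2| = |S1| − |S1∩S2| = 14 − 11 = 3.00.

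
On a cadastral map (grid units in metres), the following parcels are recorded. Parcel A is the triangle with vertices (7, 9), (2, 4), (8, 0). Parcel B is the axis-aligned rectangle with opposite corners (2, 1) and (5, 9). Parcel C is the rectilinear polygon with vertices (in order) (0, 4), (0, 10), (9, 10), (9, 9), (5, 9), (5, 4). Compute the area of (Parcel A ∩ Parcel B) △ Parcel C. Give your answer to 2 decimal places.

32.50

|Parcel A ∩ Parcel B| = 7.5.
|(Parcel A ∩ Parcel B) ∩ Parcel C| = 4.5.
|(Parcel A ∩ Parcel B) △ Parcel C| = 7.5 + 34 − 9 = 32.50.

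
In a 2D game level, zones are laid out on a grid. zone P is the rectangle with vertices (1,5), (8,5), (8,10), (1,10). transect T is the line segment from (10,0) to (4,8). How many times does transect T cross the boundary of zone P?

1

The segment meets the boundary at (6.25,5).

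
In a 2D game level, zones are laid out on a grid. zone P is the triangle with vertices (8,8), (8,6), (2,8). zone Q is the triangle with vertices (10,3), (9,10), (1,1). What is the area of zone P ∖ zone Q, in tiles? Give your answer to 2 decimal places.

|zone P| = 6, |zone P∩zone Q| = 2.4937.
|zone P ∖ zone Q| = |zone P| − |zone P∩zone Q| = 6 − 2.4937 = 3.51.

3.51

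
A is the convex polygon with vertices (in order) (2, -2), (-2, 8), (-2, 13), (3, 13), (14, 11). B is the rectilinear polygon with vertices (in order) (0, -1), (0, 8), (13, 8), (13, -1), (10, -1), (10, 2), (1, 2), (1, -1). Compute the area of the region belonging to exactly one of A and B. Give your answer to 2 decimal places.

118.96

|A| = 131, |B| = 90, |A∩B| = 51.0192.
|A △ B| = |A| + |B| − 2·|A∩B| = 131 + 90 − 102.0385 = 118.96.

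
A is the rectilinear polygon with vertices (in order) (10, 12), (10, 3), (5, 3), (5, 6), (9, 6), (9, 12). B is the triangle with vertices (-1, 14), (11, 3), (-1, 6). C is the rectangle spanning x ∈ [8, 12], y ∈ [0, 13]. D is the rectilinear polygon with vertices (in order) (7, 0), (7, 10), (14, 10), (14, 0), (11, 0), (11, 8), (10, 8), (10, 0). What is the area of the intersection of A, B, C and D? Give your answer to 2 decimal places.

2.67

The intersection is the polygon with vertices (8,5.75), (10,3.917), (10,3.25), (8,3.75).
By the shoelace formula its area is 2.67.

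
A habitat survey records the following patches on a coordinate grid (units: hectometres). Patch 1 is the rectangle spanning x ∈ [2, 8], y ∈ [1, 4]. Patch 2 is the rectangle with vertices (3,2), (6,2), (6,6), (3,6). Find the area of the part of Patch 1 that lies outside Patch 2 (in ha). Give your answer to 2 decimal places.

|Patch 1∩Patch 2|: x∈[3,6], y∈[2,4] → 3·2 = 6.
|Patch 1| = 18.
|Patch 1 ∖ Patch 2| = |Patch 1| − |Patch 1∩Patch 2| = 18 − 6 = 12.00.

12.00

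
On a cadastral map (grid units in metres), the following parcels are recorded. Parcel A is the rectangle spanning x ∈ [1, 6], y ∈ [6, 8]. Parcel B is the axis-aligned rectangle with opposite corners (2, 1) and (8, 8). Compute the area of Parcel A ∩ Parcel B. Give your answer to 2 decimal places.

|Parcel A∩Parcel B|: x∈[2,6], y∈[6,8] → 4·2 = 8.

8.00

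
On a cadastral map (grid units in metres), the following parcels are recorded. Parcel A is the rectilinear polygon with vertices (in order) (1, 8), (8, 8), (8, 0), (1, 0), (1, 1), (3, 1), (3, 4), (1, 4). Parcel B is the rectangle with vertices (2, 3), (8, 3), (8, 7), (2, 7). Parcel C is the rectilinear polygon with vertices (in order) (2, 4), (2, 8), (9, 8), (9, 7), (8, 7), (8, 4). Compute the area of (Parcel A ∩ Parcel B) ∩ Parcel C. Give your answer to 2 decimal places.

The region (Parcel A ∩ Parcel B) ∩ Parcel C is the polygon with vertices (2,4), (2,7), (8,7), (8,4), (3,4).
By the shoelace formula its area is 18.00.

18.00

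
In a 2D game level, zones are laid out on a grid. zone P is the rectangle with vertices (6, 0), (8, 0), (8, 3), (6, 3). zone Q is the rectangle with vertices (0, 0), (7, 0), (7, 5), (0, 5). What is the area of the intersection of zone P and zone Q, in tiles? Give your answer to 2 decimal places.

|zone P∩zone Q|: x∈[6,7], y∈[0,3] → 1·3 = 3.

3.00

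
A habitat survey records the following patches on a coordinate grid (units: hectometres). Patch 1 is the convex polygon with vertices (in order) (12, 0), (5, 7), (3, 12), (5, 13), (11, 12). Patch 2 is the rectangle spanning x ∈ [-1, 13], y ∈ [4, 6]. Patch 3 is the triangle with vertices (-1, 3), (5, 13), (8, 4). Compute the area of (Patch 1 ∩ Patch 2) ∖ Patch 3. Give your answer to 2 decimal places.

7.83

|Patch 1 ∩ Patch 2| = 9.1667.
|(Patch 1 ∩ Patch 2) ∩ Patch 3| = 1.3333.
|(Patch 1 ∩ Patch 2) ∖ Patch 3| = 9.1667 − 1.3333 = 7.83.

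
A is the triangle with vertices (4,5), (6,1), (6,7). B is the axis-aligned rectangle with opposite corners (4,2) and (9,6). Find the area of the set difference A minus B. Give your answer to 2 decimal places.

0.75

|A| = 6, |A∩B| = 5.25.
|A ∖ B| = |A| − |A∩B| = 6 − 5.25 = 0.75.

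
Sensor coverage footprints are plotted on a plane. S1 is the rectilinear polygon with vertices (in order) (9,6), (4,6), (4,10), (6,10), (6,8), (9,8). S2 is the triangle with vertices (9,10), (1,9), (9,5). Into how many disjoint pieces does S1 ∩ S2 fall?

S1 ∩ S2 is a single connected region.

1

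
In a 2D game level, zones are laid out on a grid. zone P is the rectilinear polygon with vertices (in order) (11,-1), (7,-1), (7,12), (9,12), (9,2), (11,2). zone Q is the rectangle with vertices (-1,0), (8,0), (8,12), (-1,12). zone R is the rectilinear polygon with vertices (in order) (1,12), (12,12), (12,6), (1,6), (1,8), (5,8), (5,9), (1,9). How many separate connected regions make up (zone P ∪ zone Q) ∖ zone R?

1

(zone P ∪ zone Q) ∖ zone R is a single connected region.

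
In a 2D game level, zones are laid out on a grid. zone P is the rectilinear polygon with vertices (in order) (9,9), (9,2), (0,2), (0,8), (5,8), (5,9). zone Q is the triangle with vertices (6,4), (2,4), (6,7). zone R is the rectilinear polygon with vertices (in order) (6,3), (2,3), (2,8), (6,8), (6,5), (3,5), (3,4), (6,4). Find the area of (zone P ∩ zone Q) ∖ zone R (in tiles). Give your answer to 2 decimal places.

2.96

|zone P ∩ zone Q| = 6.
|(zone P ∩ zone Q) ∩ zone R| = 3.0417.
|(zone P ∩ zone Q) ∖ zone R| = 6 − 3.0417 = 2.96.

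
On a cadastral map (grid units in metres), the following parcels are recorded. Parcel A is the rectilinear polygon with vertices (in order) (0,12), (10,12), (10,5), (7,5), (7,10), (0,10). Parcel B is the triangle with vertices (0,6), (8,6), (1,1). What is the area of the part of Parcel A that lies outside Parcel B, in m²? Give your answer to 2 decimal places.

34.64

|Parcel A| = 35, |Parcel A∩Parcel B| = 0.3571.
|Parcel A ∖ Parcel B| = |Parcel A| − |Parcel A∩Parcel B| = 35 − 0.3571 = 34.64.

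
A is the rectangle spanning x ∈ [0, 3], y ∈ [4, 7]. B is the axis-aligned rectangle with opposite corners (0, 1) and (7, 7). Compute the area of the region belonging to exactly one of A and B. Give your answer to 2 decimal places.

33.00

|A∩B|: x∈[0,3], y∈[4,7] → 3·3 = 9.
|A △ B| = |A| + |B| − 2·|A∩B| = 9 + 42 − 18 = 33.00.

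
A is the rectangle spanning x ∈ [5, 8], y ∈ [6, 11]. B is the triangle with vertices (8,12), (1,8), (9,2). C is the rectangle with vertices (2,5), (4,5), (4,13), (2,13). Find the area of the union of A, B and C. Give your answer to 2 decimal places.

48.16

By inclusion–exclusion:
Individual areas: |A| = 15, |B| = 37, |C| = 16.
|A∩B| = 14.5536.
|A∩C| = 0 (no overlap).
|B∩C| = 5.2857.
|A∩B∩C| = 0.
|A ∪ B ∪ C| = 68 − 19.8393 + 0 = 48.16.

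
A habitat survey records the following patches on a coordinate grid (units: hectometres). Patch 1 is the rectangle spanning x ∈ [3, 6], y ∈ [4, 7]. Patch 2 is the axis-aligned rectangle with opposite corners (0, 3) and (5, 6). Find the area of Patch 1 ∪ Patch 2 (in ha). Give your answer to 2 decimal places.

By inclusion–exclusion:
Individual areas: |Patch 1| = 9, |Patch 2| = 15.
|Patch 1∩Patch 2|: x∈[3,5], y∈[4,6] → 2·2 = 4.
|Patch 1 ∪ Patch 2| = 24 − 4 = 20.00.

20.00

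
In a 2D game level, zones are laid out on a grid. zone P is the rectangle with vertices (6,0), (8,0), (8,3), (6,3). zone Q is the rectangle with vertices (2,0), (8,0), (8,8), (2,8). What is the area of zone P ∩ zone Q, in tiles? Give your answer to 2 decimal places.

6.00

|zone P∩zone Q|: x∈[6,8], y∈[0,3] → 2·3 = 6.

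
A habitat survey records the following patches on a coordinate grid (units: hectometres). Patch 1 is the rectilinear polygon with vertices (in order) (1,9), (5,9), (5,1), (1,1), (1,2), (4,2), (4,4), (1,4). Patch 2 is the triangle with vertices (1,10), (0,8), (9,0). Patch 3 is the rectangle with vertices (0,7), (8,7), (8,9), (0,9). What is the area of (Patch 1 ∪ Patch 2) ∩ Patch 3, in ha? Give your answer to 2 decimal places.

9.19

The region (Patch 1 ∪ Patch 2) ∩ Patch 3 is the polygon with vertices (5,7), (1,7), (1,7.111), (0,8), (0.5,9), (1.8,9), (5,9).
By the shoelace formula its area is 9.19.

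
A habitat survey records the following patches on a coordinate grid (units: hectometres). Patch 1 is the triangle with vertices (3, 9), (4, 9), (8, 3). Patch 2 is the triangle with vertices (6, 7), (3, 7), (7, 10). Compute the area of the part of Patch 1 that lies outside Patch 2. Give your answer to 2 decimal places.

|Patch 1| = 3, |Patch 1∩Patch 2| = 0.7201.
|Patch 1 ∖ Patch 2| = |Patch 1| − |Patch 1∩Patch 2| = 3 − 0.7201 = 2.28.

2.28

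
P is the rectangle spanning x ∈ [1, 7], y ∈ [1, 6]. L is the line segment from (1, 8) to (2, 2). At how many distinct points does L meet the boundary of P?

The segment meets the boundary at (1.333,6).

1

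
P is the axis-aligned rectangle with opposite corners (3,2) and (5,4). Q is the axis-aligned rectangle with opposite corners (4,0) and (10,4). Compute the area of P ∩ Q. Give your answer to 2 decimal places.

|P∩Q|: x∈[4,5], y∈[2,4] → 1·2 = 2.

2.00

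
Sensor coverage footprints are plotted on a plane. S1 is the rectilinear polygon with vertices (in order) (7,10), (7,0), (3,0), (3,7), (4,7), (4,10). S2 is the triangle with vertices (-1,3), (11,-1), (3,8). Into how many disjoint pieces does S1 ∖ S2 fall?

2

S1 ∖ S2 splits into 2 disjoint pieces (area 14.4444, area 4).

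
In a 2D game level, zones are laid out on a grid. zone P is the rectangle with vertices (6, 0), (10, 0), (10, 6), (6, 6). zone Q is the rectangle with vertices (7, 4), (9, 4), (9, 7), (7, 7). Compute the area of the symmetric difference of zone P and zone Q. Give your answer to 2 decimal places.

|zone P∩zone Q|: x∈[7,9], y∈[4,6] → 2·2 = 4.
|zone P △ zone Q| = |zone P| + |zone Q| − 2·|zone P∩zone Q| = 24 + 6 − 8 = 22.00.

22.00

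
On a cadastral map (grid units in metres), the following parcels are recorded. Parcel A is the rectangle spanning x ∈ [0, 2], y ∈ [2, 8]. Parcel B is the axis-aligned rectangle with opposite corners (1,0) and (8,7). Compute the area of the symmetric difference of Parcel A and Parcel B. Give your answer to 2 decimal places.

51.00

|Parcel A∩Parcel B|: x∈[1,2], y∈[2,7] → 1·5 = 5.
|Parcel A △ Parcel B| = |Parcel A| + |Parcel B| − 2·|Parcel A∩Parcel B| = 12 + 49 − 10 = 51.00.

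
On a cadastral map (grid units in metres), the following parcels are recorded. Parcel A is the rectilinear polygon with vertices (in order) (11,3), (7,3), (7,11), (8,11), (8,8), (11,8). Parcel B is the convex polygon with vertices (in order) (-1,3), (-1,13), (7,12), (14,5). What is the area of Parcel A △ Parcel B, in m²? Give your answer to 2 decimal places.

87.17

|Parcel A| = 23, |Parcel B| = 99.5, |Parcel A∩Parcel B| = 17.6667.
|Parcel A △ Parcel B| = |Parcel A| + |Parcel B| − 2·|Parcel A∩Parcel B| = 23 + 99.5 − 35.3333 = 87.17.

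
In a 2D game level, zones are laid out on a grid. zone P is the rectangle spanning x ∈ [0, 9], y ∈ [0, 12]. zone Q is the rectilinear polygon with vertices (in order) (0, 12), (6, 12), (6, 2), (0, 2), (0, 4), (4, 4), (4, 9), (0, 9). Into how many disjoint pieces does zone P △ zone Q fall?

2

zone P △ zone Q splits into 2 disjoint pieces (area 48, area 20).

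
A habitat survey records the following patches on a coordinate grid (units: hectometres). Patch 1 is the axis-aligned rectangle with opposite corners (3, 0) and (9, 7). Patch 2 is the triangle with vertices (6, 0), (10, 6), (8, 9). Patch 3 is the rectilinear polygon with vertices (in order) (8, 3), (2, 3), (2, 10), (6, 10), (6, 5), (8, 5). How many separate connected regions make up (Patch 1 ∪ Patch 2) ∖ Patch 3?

1

(Patch 1 ∪ Patch 2) ∖ Patch 3 is a single connected region.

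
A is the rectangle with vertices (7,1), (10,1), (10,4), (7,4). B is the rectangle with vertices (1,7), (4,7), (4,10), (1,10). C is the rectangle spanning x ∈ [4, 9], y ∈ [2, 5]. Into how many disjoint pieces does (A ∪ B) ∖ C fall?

(A ∪ B) ∖ C splits into 2 disjoint pieces (area 5, area 9).

2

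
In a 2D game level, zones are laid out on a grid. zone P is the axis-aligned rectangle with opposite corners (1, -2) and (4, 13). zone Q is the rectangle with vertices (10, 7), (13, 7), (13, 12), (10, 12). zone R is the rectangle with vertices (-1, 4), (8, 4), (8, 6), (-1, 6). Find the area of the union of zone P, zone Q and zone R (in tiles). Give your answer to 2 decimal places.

72.00

By inclusion–exclusion:
Individual areas: |zone P| = 45, |zone Q| = 15, |zone R| = 18.
|zone P∩zone Q| = 0 (no overlap).
|zone P∩zone R|: x∈[1,4], y∈[4,6] → 3·2 = 6.
|zone Q∩zone R| = 0 (no overlap).
|zone P∩zone Q∩zone R| = 0.
|zone P ∪ zone Q ∪ zone R| = 78 − 6 + 0 = 72.00.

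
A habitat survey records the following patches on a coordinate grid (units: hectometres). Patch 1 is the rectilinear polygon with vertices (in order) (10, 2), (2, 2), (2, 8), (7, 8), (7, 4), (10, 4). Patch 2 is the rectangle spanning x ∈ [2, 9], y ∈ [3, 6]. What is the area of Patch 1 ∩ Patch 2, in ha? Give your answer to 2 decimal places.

The intersection is the polygon with vertices (2,6), (7,6), (7,4), (9,4), (9,3), (2,3).
By the shoelace formula its area is 17.00.

17.00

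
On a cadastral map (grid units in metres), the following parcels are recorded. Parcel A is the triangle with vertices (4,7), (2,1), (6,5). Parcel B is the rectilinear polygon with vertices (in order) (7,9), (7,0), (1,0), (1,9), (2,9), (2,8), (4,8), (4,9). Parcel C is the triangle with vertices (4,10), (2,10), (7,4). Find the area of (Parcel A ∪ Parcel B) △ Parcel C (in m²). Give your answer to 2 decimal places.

|Parcel A ∪ Parcel B| = 52.
|(Parcel A ∪ Parcel B) ∩ Parcel C| = 3.4167.
|(Parcel A ∪ Parcel B) △ Parcel C| = 52 + 6 − 6.8333 = 51.17.

51.17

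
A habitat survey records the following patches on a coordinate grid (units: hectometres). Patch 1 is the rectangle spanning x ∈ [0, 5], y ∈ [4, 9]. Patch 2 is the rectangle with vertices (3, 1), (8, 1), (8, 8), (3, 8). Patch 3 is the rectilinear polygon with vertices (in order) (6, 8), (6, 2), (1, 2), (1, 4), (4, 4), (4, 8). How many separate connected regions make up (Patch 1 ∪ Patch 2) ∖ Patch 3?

(Patch 1 ∪ Patch 2) ∖ Patch 3 splits into 2 disjoint pieces (area 21, area 17).

2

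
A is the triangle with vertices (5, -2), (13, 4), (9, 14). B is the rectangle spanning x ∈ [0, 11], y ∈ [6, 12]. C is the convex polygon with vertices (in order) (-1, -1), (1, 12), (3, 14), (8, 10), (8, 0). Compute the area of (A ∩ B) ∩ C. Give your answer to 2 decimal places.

2.00

The region (A ∩ B) ∩ C is the polygon with vertices (7,6), (8,10), (8,6).
By the shoelace formula its area is 2.00.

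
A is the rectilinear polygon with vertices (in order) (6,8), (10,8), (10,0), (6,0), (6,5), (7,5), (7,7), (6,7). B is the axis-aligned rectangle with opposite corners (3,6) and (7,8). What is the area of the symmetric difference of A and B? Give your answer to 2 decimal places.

36.00

|A| = 30, |B| = 8, |A∩B| = 1.
|A △ B| = |A| + |B| − 2·|A∩B| = 30 + 8 − 2 = 36.00.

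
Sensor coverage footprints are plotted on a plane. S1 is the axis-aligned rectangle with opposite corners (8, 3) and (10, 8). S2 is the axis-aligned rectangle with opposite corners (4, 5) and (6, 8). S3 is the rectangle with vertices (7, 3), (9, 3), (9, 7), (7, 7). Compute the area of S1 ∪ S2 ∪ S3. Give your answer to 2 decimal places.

By inclusion–exclusion:
Individual areas: |S1| = 10, |S2| = 6, |S3| = 8.
|S1∩S2| = 0 (no overlap).
|S1∩S3|: x∈[8,9], y∈[3,7] → 1·4 = 4.
|S2∩S3| = 0 (no overlap).
|S1∩S2∩S3| = 0.
|S1 ∪ S2 ∪ S3| = 24 − 4 + 0 = 20.00.

20.00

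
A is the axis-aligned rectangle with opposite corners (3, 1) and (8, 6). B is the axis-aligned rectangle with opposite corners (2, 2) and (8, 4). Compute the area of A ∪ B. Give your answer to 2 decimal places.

27.00

By inclusion–exclusion:
Individual areas: |A| = 25, |B| = 12.
|A∩B|: x∈[3,8], y∈[2,4] → 5·2 = 10.
|A ∪ B| = 37 − 10 = 27.00.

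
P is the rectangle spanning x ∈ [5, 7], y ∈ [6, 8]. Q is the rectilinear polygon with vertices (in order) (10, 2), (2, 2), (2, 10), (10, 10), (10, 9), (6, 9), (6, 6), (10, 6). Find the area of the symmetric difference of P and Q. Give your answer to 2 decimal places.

|P| = 4, |Q| = 52, |P∩Q| = 2.
|P △ Q| = |P| + |Q| − 2·|P∩Q| = 4 + 52 − 4 = 52.00.

52.00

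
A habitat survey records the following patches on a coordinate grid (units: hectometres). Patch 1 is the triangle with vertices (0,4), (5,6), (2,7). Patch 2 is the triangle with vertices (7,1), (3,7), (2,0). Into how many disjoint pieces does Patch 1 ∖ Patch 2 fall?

Patch 1 ∖ Patch 2 splits into 2 disjoint pieces (area 3.7955, area 0.6617).

2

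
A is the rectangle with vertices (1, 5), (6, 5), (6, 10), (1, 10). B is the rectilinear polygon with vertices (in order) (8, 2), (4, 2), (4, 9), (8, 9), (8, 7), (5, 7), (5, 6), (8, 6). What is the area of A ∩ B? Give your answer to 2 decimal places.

7.00

The intersection is the polygon with vertices (6,5), (4,5), (4,9), (6,9), (6,7), (5,7), (5,6), (6,6).
By the shoelace formula its area is 7.00.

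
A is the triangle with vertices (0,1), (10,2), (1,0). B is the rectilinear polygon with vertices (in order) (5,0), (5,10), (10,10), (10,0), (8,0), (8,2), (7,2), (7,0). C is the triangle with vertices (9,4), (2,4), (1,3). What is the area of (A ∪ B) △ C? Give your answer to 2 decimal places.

|A ∪ B| = 52.2778.
|(A ∪ B) ∩ C| = 1.
|(A ∪ B) △ C| = 52.2778 + 3.5 − 2 = 53.78.

53.78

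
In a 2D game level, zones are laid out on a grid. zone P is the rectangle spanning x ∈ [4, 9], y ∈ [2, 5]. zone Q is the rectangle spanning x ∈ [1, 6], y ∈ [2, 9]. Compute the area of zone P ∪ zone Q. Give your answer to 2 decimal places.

By inclusion–exclusion:
Individual areas: |zone P| = 15, |zone Q| = 35.
|zone P∩zone Q|: x∈[4,6], y∈[2,5] → 2·3 = 6.
|zone P ∪ zone Q| = 50 − 6 = 44.00.

44.00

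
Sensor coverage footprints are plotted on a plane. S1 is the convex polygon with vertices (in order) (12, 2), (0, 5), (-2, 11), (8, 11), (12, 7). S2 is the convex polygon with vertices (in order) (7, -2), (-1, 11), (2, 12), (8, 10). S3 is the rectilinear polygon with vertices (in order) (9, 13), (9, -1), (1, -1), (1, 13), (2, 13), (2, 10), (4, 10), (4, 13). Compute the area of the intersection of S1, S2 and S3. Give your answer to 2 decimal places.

41.10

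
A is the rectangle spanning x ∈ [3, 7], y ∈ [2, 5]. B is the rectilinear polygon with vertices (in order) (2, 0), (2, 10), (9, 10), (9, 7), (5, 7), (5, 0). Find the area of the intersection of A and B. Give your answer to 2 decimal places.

The intersection is the polygon with vertices (3,2), (3,5), (5,5), (5,2).
By the shoelace formula its area is 6.00.

6.00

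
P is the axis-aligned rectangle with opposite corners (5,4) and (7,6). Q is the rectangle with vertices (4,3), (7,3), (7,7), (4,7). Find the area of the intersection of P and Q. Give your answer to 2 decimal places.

4.00

|P∩Q|: x∈[5,7], y∈[4,6] → 2·2 = 4.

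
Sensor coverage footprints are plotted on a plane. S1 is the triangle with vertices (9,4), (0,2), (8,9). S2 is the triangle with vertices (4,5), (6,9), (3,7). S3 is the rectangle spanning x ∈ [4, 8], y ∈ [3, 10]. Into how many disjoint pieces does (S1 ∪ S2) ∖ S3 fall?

2

(S1 ∪ S2) ∖ S3 splits into 2 disjoint pieces (area 6.5399, area 2.6111).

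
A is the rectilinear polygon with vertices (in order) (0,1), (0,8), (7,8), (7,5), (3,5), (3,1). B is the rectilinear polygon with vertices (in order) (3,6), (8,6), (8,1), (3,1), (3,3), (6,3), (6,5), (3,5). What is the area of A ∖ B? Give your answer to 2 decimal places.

29.00

|A| = 33, |A∩B| = 4.
|A ∖ B| = |A| − |A∩B| = 33 − 4 = 29.00.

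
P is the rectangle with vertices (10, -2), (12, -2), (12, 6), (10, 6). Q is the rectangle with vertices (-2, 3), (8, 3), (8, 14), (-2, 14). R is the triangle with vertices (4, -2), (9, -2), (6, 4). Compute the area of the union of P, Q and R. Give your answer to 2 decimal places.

140.58

By inclusion–exclusion:
Individual areas: |P| = 16, |Q| = 110, |R| = 15.
|P∩Q| = 0 (no overlap).
|P∩R| = 0.
|Q∩R| = 0.4167.
|P∩Q∩R| = 0.
|P ∪ Q ∪ R| = 141 − 0.4167 + 0 = 140.58.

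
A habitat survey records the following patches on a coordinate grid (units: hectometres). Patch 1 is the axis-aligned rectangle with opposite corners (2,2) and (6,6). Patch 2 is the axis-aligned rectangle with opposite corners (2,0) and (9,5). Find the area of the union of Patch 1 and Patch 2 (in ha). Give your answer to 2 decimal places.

39.00

By inclusion–exclusion:
Individual areas: |Patch 1| = 16, |Patch 2| = 35.
|Patch 1∩Patch 2|: x∈[2,6], y∈[2,5] → 4·3 = 12.
|Patch 1 ∪ Patch 2| = 51 − 12 = 39.00.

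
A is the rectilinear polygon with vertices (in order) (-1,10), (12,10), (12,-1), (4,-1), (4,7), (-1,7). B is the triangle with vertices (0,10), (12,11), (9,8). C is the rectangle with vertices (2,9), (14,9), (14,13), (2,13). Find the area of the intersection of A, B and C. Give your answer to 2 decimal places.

7.81

The intersection is the polygon with vertices (10,9), (4.5,9), (2,9.556), (2,10), (11,10).
By the shoelace formula its area is 7.81.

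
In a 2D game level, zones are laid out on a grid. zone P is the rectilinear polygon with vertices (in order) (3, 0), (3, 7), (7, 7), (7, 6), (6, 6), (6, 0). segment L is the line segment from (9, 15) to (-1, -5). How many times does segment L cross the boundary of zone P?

The segment meets the boundary at (3,3), (5,7).

2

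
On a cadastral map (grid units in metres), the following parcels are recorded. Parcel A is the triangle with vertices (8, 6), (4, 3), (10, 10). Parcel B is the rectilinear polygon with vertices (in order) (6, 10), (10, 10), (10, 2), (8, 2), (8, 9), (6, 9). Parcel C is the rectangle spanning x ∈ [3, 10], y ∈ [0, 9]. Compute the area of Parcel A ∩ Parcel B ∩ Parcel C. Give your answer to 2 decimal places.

1.49

The intersection is the polygon with vertices (8,6), (8,7.667), (9.143,9), (9.5,9).
By the shoelace formula its area is 1.49.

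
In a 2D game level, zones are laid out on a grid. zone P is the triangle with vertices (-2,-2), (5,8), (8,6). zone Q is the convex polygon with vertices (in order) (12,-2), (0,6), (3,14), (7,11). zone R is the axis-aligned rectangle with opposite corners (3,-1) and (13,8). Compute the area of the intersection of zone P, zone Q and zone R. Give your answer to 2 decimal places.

The intersection is the polygon with vertices (8,6), (4.364,3.091), (3,4), (3,5.143), (5,8).
By the shoelace formula its area is 12.78.

12.78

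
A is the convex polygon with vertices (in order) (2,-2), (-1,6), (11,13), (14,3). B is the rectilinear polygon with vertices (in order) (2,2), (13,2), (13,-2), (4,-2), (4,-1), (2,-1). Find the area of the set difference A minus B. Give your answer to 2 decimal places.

107.97

|A| = 126, |A∩B| = 18.0333.
|A ∖ B| = |A| − |A∩B| = 126 − 18.0333 = 107.97.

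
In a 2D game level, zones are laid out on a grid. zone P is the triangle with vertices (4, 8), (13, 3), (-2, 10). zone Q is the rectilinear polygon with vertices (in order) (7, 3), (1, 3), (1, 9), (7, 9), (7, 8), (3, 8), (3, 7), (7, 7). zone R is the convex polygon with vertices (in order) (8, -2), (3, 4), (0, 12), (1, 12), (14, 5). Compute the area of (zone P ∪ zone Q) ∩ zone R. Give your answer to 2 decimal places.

27.23

|zone P ∪ zone Q| = 35.6238.
|(zone P ∪ zone Q) ∩ zone R| = 27.23.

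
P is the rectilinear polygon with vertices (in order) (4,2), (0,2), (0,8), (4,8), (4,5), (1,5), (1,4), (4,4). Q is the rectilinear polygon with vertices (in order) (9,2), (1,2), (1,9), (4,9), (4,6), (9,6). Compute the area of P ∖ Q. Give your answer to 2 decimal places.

|P| = 21, |P∩Q| = 15.
|P ∖ Q| = |P| − |P∩Q| = 21 − 15 = 6.00.

6.00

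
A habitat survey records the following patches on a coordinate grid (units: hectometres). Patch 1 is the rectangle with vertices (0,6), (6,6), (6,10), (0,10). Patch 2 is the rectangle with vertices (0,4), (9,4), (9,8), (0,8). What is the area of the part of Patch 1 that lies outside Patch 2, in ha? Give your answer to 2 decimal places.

|Patch 1∩Patch 2|: x∈[0,6], y∈[6,8] → 6·2 = 12.
|Patch 1| = 24.
|Patch 1 ∖ Patch 2| = |Patch 1| − |Patch 1∩Patch 2| = 24 − 12 = 12.00.

12.00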